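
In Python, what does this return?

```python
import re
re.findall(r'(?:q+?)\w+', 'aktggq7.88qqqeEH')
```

['q7', 'qqqeEH']

Pattern: one or more of a literal 'q' (lazy) (non-capturing group); then one or more of a word character.
Matches: at [5:7] → 'q7'; at [10:16] → 'qqqeEH'.
With no groups in the pattern, `findall` gives back each whole match — 2 here.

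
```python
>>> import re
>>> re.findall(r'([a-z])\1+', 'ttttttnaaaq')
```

['t', 'a']

A backreference is literal: `\1` must see the identical characters the first group matched.
Scanning left to right: at [0:6] match 'tttttt', group 1 = 't'; at [7:10] match 'aaa', group 1 = 'a'.
One capturing group, so `findall` returns just the captured substring from each match — 2 in all.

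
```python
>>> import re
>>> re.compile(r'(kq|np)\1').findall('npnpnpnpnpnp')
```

After group 1 captures some text, `\1` only succeeds where that same text appears again.
Scanning left to right: at [0:4] match 'npnp', group 1 = 'np'; at [4:8] match 'npnp', group 1 = 'np'; at [8:12] match 'npnp', group 1 = 'np'.
Because there's exactly one group, `findall` drops the full match and keeps group 1 from each hit.

['np', 'np', 'np']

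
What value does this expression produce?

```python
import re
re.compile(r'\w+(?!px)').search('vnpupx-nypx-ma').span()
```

(0, 6)

Because the assertion is negative and zero-width, positions next to the forbidden text are skipped.
The match spans [0:6] → 'vnpupx'.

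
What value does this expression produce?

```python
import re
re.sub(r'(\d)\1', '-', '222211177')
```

`\1` is not a pattern — it's the concrete string captured by group 1, re-applied verbatim.
`sub` substitutes '-' at each match site.

'---1-'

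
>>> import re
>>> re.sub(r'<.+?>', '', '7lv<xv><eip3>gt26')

'7lvgt26'

`sub` substitutes '' at each match site.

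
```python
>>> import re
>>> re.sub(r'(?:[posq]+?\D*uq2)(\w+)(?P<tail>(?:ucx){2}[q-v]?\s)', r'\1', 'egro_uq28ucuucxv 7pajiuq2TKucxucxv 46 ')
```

This matches one or more of one of [posq] (lazy), then zero or more of a non-digit, then the literal 'uq2' (non-capturing group); then one or more of a word character (captured); then the literal 'ucx' repeated 2 times, then optionally a character in [q-v], then whitespace (captured as 'tail').
The replacement refers to a captured group, so each match is rewritten using its own captured text.

'egro_uq28ucuucxv 7TK46 '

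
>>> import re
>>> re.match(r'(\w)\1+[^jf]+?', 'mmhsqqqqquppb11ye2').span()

(0, 3)

`\1` is not a pattern — it's the concrete string captured by group 1, re-applied verbatim.
`match` is anchored at position 0; if the pattern doesn't fit there, it returns None.
The match spans [0:3] → 'mmh'.
Captured: group 1 = 'm'.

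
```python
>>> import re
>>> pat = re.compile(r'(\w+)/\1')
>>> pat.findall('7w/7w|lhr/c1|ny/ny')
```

['7w', 'ny']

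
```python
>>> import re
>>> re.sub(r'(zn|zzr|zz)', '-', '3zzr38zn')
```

`|` is ordered: at each position the engine commits to the first alternative that works.
Every occurrence is swapped for '-'.

'3-38-'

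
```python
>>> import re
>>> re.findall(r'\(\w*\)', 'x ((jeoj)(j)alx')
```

['(jeoj)', '(j)']

Matches: at [3:9] → '(jeoj)'; at [9:12] → '(j)'.
Since nothing is captured, `findall` lists the 2 matched substrings directly.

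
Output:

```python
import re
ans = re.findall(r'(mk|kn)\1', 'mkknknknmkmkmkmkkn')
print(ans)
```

After group 1 captures some text, `\1` only succeeds where that same text appears again.
Scanning left to right: at [2:6] match 'knkn', group 1 = 'kn'; at [8:12] match 'mkmk', group 1 = 'mk'; at [12:16] match 'mkmk', group 1 = 'mk'.
Because there's exactly one group, `findall` drops the full match and keeps group 1 from each hit.

['kn', 'mk', 'mk']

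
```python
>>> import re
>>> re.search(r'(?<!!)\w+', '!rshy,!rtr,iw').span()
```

The negative lookahead/lookbehind blocks any match where the forbidden context is present.
`search` walks the string left to right and returns the first match it finds.
The match spans [2:5] → 'shy'.

(2, 5)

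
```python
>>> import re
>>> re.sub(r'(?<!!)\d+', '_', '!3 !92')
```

A negative assertion filters positions out without eating any characters.
Each match is replaced by '_'.

'!3 !9_'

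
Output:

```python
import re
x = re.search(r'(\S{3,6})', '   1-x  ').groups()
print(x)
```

('1-x',)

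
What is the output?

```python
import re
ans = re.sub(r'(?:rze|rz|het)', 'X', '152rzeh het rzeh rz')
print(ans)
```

Branches in `(...|...)` are attempted left-to-right; the first branch that allows the whole pattern to succeed is taken.
Matches: at [3:6] → 'rze'; at [8:11] → 'het'; at [12:15] → 'rze'; at [17:19] → 'rz'.
Every occurrence is swapped for 'X'.

152Xh X Xh X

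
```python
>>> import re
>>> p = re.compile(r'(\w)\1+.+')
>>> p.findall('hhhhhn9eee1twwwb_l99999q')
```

`\1` is not a pattern — it's the concrete string captured by group 1, re-applied verbatim.
Matches: at [0:24] match 'hhhhhn9eee1twwwb_l99999q', group 1 = 'h'.
`findall` collects group 1 from the one match (1 total).

['h']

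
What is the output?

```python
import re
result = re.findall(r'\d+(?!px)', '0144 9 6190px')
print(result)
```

['0144', '9', '619']

A negative assertion filters positions out without eating any characters.
Scanning left to right: at [0:4] → '0144'; at [5:6] → '9'; at [7:10] → '619'.
`findall` yields the raw match text (3 of them) because the pattern has no groups.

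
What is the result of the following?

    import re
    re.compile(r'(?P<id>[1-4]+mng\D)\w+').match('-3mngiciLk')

None

With `match`, the pattern is implicitly anchored at the beginning.
Here the pattern fails at index 0, so the call returns None.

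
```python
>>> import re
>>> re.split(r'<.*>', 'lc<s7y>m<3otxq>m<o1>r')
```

Each match becomes a cut point; 2 segments remain.

['lc', 'r']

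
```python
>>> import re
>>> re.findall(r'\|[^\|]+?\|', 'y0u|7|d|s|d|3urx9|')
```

Walking the string: at [3:6] → '|7|'; at [7:10] → '|s|'; at [11:18] → '|3urx9|'.
Since nothing is captured, `findall` lists the 3 matched substrings directly.

['|7|', '|s|', '|3urx9|']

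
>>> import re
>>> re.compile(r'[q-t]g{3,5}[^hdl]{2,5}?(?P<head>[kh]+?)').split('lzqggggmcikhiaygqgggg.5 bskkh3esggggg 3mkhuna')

['lz', 'k', 'hiayg', 'k', 'kh3e', 'k', 'huna']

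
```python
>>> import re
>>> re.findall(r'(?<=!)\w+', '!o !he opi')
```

['o', 'he']

The positive lookaround only admits positions where the adjacent text matches; those characters stay outside the span.
Matches: at [1:2] → 'o'; at [4:6] → 'he'.
No capturing groups, so `findall` returns the 2 full match strings.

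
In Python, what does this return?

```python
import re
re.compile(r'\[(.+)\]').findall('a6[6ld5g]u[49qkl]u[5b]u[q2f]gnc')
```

['6ld5g]u[49qkl]u[5b]u[q2f']

Walking the string: at [2:28] match '[6ld5g]u[49qkl]u[5b]u[q2f]', group 1 = '6ld5g]u[49qkl]u[5b]u[q2f'.
`findall` collects group 1 from the one match (1 total).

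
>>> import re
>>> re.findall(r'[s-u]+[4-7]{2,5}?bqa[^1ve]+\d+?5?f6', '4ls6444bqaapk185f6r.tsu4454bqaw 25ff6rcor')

['s6444bqaapk185f6']

`findall` yields the raw match text (1 of them) because the pattern has no groups.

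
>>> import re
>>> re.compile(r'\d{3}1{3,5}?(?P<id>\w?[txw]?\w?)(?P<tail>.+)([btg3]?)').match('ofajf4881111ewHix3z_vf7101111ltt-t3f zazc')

None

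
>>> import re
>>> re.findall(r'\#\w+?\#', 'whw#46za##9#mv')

['#46za#', '#9#']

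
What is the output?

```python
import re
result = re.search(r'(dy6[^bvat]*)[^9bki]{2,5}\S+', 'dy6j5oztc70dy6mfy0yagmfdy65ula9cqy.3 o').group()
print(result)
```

The pattern matches the literal 'dy6', then zero or more of any character except [bvat] (captured); then 2 to 5 of any character except [9bki], then one or more of a non-whitespace character.
`search` walks the string left to right and returns the first match it finds.
The match spans [0:36] → 'dy6j5oztc70dy6mfy0yagmfdy65ula9cqy.3'.
Captured: group 1 = 'dy6j5oz'.

dy6j5oztc70dy6mfy0yagmfdy65ula9cqy.3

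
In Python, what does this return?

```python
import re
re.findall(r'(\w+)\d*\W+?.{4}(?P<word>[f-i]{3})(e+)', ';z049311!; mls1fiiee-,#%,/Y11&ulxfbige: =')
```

[('z049311', 'fii', 'ee')]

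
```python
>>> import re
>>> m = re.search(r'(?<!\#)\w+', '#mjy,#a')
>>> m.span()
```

Because the assertion is negative and zero-width, positions next to the forbidden text are skipped.
The match spans [2:4] → 'jy'.

(2, 4)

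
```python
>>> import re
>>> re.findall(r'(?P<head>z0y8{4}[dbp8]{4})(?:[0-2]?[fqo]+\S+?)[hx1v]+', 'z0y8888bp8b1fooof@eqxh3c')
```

['z0y8888bp8b']

This matches the literal 'z0y', then exactly 4 of the literal '8', then exactly 4 of one of [dbp8] (captured as 'head'); then optionally a character in [0-2], then one or more of one of [fqo], then one or more of a non-whitespace character (lazy) (non-capturing group); then one or more of one of [hx1v].
Scanning left to right: at [0:22] match 'z0y8888bp8b1fooof@eqxh', group 1 = 'z0y8888bp8b'.
With a single group, `findall` returns only what that group captured — 1 item.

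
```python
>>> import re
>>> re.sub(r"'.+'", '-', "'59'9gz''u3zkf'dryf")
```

Matches: at [0:15] → "'59'9gz''u3zkf'".
`sub` substitutes '-' at each match site.

'-dryf'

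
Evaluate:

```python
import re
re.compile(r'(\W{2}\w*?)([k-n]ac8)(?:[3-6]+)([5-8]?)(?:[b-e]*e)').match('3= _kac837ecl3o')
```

None

Pattern: exactly 2 of a non-word character, then zero or more of a word character (lazy) (captured); then a character in [k-n], then the literal 'ac8' (captured); then one or more of a character in [3-6] (non-capturing group); then optionally a character in [5-8] (captured); then zero or more of a character in [b-e], then the literal 'e' (non-capturing group).
`re.match` only tries the pattern at the start of the string.
Here position 0 doesn't satisfy it, so the call returns None.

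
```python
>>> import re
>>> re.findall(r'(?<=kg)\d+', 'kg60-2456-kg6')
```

Lookahead/lookbehind check context without consuming it, so the matched span excludes the asserted characters.
Walking the string: at [2:4] → '60'; at [12:13] → '6'.
`findall` yields the raw match text (2 of them) because the pattern has no groups.

['60', '6']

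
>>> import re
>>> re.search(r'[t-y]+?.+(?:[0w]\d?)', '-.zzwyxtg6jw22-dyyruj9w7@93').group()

'wyxtg6jw22-dyyruj9w7'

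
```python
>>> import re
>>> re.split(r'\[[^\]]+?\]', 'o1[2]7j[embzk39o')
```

Matches to split on: at [2:5] → '[2]'.
The string is cut at each match, leaving 2 pieces.

['o1', '7j[embzk39o']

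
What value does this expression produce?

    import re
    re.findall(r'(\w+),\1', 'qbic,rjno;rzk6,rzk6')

['rzk6']

The backreference `\1` re-matches whatever the first group consumed, character for character.
Walking the string: at [10:19] match 'rzk6,rzk6', group 1 = 'rzk6'.
Because there's exactly one group, `findall` drops the full match and keeps group 1 from the one hit.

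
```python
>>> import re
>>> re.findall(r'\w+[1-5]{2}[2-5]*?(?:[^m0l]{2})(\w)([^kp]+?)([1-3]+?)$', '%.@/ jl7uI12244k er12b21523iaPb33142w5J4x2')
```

[('e', 'r12b21523iaPb33142w5J4x', '2')]

Pattern: one or more of a word character, then exactly 2 of a character in [1-5], then zero or more of a character in [2-5] (lazy); then exactly 2 of any character except [m0l] (non-capturing group); then a word character (captured); then one or more of any character except [kp] (lazy) (captured); then one or more of a character in [1-3] (lazy) (captured); then anchored at the end.
3 groups means the one result is a tuple of 3 captured strings — 1 here.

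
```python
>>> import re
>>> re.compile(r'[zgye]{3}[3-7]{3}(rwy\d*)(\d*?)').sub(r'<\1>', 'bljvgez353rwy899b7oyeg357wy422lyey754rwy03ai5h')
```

'bljv<rwy899>b7oyeg357wy422l<rwy03>ai5h'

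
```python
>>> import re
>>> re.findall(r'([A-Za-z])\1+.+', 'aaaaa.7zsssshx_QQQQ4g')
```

A backreference is literal: `\1` must see the identical characters the first group matched.
Scanning left to right: at [0:21] match 'aaaaa.7zsssshx_QQQQ4g', group 1 = 'a'.
Because there's exactly one group, `findall` drops the full match and keeps group 1 from the one hit.

['a']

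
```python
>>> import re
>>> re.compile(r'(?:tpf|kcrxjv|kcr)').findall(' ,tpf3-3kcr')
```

Since nothing is captured, `findall` lists the 2 matched substrings directly.

['tpf', 'kcr']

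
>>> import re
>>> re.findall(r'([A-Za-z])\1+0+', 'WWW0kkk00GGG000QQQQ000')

['W', 'k', 'G', 'Q']

After group 1 captures some text, `\1` only succeeds where that same text appears again.
Walking the string: at [0:4] match 'WWW0', group 1 = 'W'; at [4:9] match 'kkk00', group 1 = 'k'; at [9:15] match 'GGG000', group 1 = 'G'; at [15:22] match 'QQQQ000', group 1 = 'Q'.
`findall` collects group 1 from each match (4 total).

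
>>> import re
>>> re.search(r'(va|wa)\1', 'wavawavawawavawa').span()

`\1` is not a pattern — it's the concrete string captured by group 1, re-applied verbatim.
`re.search` tries every starting position until one works.
The match spans [8:12] → 'wawa'.
Captured: group 1 = 'wa'.

(8, 12)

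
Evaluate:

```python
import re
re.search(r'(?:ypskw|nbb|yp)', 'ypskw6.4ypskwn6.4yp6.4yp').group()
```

'ypskw'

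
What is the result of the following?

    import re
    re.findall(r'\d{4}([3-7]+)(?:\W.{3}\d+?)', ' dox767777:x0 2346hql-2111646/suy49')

Because there's exactly one group, `findall` drops the full match and keeps group 1 from each hit.

['77', '646']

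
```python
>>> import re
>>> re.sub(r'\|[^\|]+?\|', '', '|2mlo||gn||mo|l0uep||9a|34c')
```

'l0uep|34c'

Every occurrence is swapped for ''.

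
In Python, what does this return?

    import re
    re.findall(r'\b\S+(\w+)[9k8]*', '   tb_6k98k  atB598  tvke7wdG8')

['k', '8', '8']

This matches a word boundary (`\b`, zero-width); then one or more of a non-whitespace character; then one or more of a word character (captured); then zero or more of one of [9k8].
Matches: at [3:11] match 'tb_6k98k', group 1 = 'k'; at [13:19] match 'atB598', group 1 = '8'; at [21:30] match 'tvke7wdG8', group 1 = '8'.
One capturing group, so `findall` returns just the captured substring from each match — 3 in all.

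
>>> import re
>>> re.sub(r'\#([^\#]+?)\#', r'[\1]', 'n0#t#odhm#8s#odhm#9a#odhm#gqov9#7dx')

'n0[t]odhm[8s]odhm[9a]odhm[gqov9]7dx'

The replacement refers to a captured group, so each match is rewritten using its own captured text.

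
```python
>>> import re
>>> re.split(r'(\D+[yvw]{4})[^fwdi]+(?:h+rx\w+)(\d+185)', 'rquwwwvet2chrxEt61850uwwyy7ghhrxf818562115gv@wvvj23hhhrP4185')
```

['', 'rquwwwv', '8185', '62115gv@wvvj23hhhrP4185']

The pattern matches one or more of a non-digit, then exactly 4 of one of [yvw] (captured); then one or more of any character except [fwdi]; then one or more of the literal 'h', then the literal 'rx', then one or more of a word character (non-capturing group); then one or more of a digit, then the literal '185' (captured).
Matches to split on: at [0:37] → 'rquwwwvet2chrxEt61850uwwyy7ghhrxf8185'.
Because the pattern has a capturing group, `split` also inserts each captured text between the pieces.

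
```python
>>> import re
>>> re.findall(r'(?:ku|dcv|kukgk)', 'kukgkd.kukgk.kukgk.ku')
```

['ku', 'ku', 'ku', 'ku']

The regex engine tests alternatives in the order written; an earlier branch that matches wins even if a later one would match more.
With no groups in the pattern, `findall` gives back each whole match — 4 here.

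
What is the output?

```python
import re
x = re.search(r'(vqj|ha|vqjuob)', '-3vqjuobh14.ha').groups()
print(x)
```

Branches in `(...|...)` are attempted left-to-right; the first branch that allows the whole pattern to succeed is taken.
`re.search` scans for the first position where the pattern succeeds.
The match spans [2:5] → 'vqj'.
Captured: group 1 = 'vqj'.

('vqj',)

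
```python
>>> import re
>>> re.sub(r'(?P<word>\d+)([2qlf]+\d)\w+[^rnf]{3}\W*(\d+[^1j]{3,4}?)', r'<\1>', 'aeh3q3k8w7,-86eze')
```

'aeh<3>'

Pattern: one or more of a digit (captured as 'word'); then one or more of one of [2qlf], then a digit (captured); then one or more of a word character, then exactly 3 of any character except [rnf], then zero or more of a non-word character; then one or more of a digit, then 3 to 4 of any character except [1j] (lazy) (captured).
The replacement refers to a captured group, so each match is rewritten using its own captured text.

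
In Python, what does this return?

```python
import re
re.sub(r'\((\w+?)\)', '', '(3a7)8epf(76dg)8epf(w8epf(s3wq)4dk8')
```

'8epf8epf(w8epf4dk8'

Every occurrence is swapped for ''.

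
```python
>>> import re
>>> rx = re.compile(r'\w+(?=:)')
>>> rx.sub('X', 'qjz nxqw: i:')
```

Because the assertion is zero-width, the text it checks is not consumed and won't appear in the result.
Every occurrence is swapped for 'X'.

'qjz X: X:'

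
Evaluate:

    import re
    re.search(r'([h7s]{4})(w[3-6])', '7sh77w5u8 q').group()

The pattern matches exactly 4 of one of [h7s] (captured); then the literal 'w', then a character in [3-6] (captured).
`re.search` tries every starting position until one works.
The match spans [1:7] → 'sh77w5'.
Captured: group 1 = 'sh77', group 2 = 'w5'.

'sh77w5'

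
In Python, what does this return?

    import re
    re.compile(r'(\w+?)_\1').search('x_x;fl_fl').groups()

('x',)

A backreference is literal: `\1` must see the identical characters the first group matched.
Unlike `match`, `search` isn't anchored — it looks for the pattern anywhere in the string.
The match spans [0:3] → 'x_x'.
Captured: group 1 = 'x'.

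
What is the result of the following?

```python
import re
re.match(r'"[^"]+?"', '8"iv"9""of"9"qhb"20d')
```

With `match`, the pattern is implicitly anchored at the beginning.
Here the pattern fails at index 0, so the call returns None.

None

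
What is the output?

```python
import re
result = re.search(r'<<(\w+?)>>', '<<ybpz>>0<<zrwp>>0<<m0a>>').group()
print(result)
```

<<ybpz>>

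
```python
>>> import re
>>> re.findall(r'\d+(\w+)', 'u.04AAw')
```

['AAw']

Because there's exactly one group, `findall` drops the full match and keeps group 1 from the one hit.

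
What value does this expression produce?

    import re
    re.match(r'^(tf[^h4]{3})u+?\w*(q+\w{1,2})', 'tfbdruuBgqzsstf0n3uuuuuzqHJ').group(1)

This matches anchored at the start of the string; then the literal 'tf', then exactly 3 of any character except [h4] (captured); then one or more of a literal 'u' (lazy); then zero or more of a word character; then one or more of the literal 'q', then 1 to 2 of a word character (captured).
`re.match` only tries the pattern at the start of the string.
The match spans [0:27] → 'tfbdruuBgqzsstf0n3uuuuuzqHJ'.
Captured: group 1 = 'tfbdr', group 2 = 'qHJ'.

'tfbdr'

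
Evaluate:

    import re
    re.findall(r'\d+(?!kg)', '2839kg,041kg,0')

The negative lookaround is zero-width — it rules out positions where the adjacent text would match, without consuming anything.
Matches: at [0:3] → '283'; at [7:9] → '04'; at [13:14] → '0'.
`findall` yields the raw match text (3 of them) because the pattern has no groups.

['283', '04', '0']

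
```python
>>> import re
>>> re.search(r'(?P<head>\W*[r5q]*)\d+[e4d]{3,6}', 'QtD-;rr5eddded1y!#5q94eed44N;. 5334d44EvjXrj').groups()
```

Pattern: zero or more of a non-word character, then zero or more of one of [r5q] (captured as 'head'); then one or more of a digit, then 3 to 6 of one of [e4d].
`re.search` scans for the first position where the pattern succeeds.
The match spans [3:14] → '-;rr5eddded'.
Captured: group 1 = '-;rr'.

('-;rr',)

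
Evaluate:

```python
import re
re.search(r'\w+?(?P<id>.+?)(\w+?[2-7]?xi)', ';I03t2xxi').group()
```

'I03t2xxi'

This matches one or more of a word character (lazy); then one or more of any character (lazy) (captured as 'id'); then one or more of a word character (lazy), then optionally a character in [2-7], then the literal 'xi' (captured).
Unlike `match`, `search` isn't anchored — it looks for the pattern anywhere in the string.
The match spans [1:9] → 'I03t2xxi'.
Captured: group 1 = '0', group 2 = '3t2xxi'.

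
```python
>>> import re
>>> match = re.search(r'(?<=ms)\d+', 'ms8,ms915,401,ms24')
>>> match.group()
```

'8'

Lookahead/lookbehind check context without consuming it, so the matched span excludes the asserted characters.
`re.search` tries every starting position until one works.
The match spans [2:3] → '8'.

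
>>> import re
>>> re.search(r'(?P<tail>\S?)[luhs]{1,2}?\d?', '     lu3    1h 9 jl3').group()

'lu3'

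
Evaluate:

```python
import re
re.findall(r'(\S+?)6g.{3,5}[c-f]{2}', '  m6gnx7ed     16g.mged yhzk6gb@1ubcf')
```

The pattern matches one or more of a non-whitespace character (lazy) (captured); then the literal '6g', then 3 to 5 of any character, then exactly 2 of a character in [c-f].
Walking the string: at [2:10] match 'm6gnx7ed', group 1 = 'm'; at [15:23] match '16g.mged', group 1 = '1'; at [24:37] match 'yhzk6gb@1ubcf', group 1 = 'yhzk'.
`findall` collects group 1 from each match (3 total).

['m', '1', 'yhzk']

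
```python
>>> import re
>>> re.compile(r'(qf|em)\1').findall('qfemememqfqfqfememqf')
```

After group 1 captures some text, `\1` only succeeds where that same text appears again.
Walking the string: at [2:6] match 'emem', group 1 = 'em'; at [8:12] match 'qfqf', group 1 = 'qf'; at [14:18] match 'emem', group 1 = 'em'.
One capturing group, so `findall` returns just the captured substring from each match — 3 in all.

['em', 'qf', 'em']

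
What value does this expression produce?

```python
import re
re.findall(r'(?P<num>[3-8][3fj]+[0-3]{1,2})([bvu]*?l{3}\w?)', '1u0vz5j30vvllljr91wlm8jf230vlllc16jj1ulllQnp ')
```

[('5j30', 'vvlllj'), ('6jj1', 'ulllQ')]

This matches a character in [3-8], then one or more of one of [3fj], then 1 to 2 of a character in [0-3] (captured as 'num'); then zero or more of one of [bvu] (lazy), then exactly 3 of a literal 'l', then optionally a word character (captured).
Walking the string: at [5:15] match '5j30vvlllj', groups = ('5j30', 'vvlllj'); at [33:42] match '6jj1ulllQ', groups = ('6jj1', 'ulllQ').
`findall` packs the 2 group values into a tuple for every match.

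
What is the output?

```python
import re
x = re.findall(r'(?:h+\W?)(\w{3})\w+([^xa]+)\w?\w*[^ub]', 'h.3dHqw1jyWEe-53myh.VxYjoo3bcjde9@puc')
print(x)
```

This matches one or more of a literal 'h', then optionally a non-word character (non-capturing group); then exactly 3 of a word character (captured); then one or more of a word character; then one or more of any character except [xa] (captured); then optionally a word character, then zero or more of a word character, then any character except [ub].
Matches: at [0:34] match 'h.3dHqw1jyWEe-53myh.VxYjoo3bcjde9@', groups = ('3dH', '-53myh.V').
2 groups means the one result is a tuple of 2 captured strings — 1 here.

[('3dH', '-53myh.V')]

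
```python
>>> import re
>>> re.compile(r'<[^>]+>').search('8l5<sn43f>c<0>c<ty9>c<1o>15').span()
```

`search` walks the string left to right and returns the first match it finds.
The match spans [3:10] → '<sn43f>'.

(3, 10)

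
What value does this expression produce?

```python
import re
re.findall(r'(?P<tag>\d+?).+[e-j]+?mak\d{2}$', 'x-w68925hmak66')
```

['6']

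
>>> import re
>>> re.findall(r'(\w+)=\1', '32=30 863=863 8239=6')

['863']

`\1` is not a pattern — it's the concrete string captured by group 1, re-applied verbatim.
Walking the string: at [6:13] match '863=863', group 1 = '863'.
Because there's exactly one group, `findall` drops the full match and keeps group 1 from the one hit.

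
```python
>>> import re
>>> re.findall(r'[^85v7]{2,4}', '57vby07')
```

No capturing groups, so `findall` returns the 1 full match string.

['by0']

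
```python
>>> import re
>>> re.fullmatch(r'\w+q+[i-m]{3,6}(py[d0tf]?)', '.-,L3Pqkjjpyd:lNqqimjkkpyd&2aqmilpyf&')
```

None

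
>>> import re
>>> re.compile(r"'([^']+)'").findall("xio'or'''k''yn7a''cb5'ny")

['or', 'k', 'yn7a', 'cb5']

Walking the string: at [3:7] match "'or'", group 1 = 'or'; at [8:11] match "'k'", group 1 = 'k'; at [11:17] match "'yn7a'", group 1 = 'yn7a'; at [17:22] match "'cb5'", group 1 = 'cb5'.
Because there's exactly one group, `findall` drops the full match and keeps group 1 from each hit.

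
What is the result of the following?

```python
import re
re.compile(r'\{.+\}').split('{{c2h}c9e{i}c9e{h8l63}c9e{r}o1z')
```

Matches to split on: at [0:28] → '{{c2h}c9e{i}c9e{h8l63}c9e{r}'.
The string is cut at each match, leaving 2 pieces.

['', 'o1z']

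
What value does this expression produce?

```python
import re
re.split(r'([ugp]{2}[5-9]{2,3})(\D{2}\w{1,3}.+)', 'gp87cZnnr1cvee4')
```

Pattern: exactly 2 of one of [ugp], then 2 to 3 of a character in [5-9] (captured); then exactly 2 of a non-digit, then 1 to 3 of a word character, then one or more of any character (captured).
Matches to split on: at [0:15] → 'gp87cZnnr1cvee4'.
Because the pattern has a capturing group, `split` also inserts each captured text between the pieces.

['', 'gp87', 'cZnnr1cvee4', '']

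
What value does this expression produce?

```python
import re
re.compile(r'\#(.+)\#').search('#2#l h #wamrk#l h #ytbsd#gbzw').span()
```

The match spans [0:25] → '#2#l h #wamrk#l h #ytbsd#'.

(0, 25)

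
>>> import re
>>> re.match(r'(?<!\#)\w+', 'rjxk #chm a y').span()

Because the assertion is negative and zero-width, positions next to the forbidden text are skipped.
`match` is anchored at position 0; if the pattern doesn't fit there, it returns None.
The match spans [0:4] → 'rjxk'.

(0, 4)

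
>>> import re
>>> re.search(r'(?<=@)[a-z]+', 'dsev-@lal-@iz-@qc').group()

Lookahead/lookbehind check context without consuming it, so the matched span excludes the asserted characters.
Unlike `match`, `search` isn't anchored — it looks for the pattern anywhere in the string.
The match spans [6:9] → 'lal'.

'lal'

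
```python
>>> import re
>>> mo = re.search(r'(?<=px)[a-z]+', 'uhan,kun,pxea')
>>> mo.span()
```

(11, 13)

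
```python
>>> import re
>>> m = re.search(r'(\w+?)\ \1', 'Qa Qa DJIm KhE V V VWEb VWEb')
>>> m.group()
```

'Qa Qa'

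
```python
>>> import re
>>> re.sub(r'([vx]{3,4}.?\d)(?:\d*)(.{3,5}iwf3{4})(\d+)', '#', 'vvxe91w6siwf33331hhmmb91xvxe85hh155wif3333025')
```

'#hhmmb91xvxe85hh155wif3333025'

The pattern matches 3 to 4 of one of [vx], then optionally any character, then a digit (captured); then zero or more of a digit (non-capturing group); then 3 to 5 of any character, then the literal 'iwf', then exactly 4 of a literal '3' (captured); then one or more of a digit (captured).
Matches: at [0:17] → 'vvxe91w6siwf33331'.
`sub` substitutes '#' at each match site.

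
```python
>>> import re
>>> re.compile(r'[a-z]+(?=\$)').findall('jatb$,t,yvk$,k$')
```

['jatb', 'yvk', 'k']

The `(?=…)`/`(?<=…)` assertion just peeks at neighbouring text; it doesn't advance the match position.
Matches: at [0:4] → 'jatb'; at [8:11] → 'yvk'; at [13:14] → 'k'.
No capturing groups, so `findall` returns the 3 full match strings.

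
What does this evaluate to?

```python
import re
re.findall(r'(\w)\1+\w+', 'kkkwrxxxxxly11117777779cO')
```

['k']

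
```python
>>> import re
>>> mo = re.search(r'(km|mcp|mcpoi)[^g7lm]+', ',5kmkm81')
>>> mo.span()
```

(2, 5)

The match spans [2:5] → 'kmk'.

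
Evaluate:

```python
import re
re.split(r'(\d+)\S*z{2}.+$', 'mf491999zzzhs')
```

Pattern: one or more of a digit (captured); then zero or more of a non-whitespace character, then exactly 2 of a literal 'z', then one or more of any character; then anchored at the end.
With a capturing group present, the delimiter's captured portion is kept in the result list.

['mf', '491999', '']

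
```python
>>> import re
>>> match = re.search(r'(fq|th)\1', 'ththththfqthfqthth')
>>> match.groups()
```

('th',)

The match spans [0:4] → 'thth'.
Captured: group 1 = 'th'.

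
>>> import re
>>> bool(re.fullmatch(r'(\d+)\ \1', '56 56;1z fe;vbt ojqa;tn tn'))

False

`\1` has to match the exact text group 1 already captured.
For `fullmatch`, every character of the input must be accounted for by the pattern.
Here there's no way to consume every character, so the call returns None, and `bool(None)` is False.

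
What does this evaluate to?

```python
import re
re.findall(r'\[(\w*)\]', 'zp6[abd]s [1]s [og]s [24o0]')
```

Walking the string: at [3:8] match '[abd]', group 1 = 'abd'; at [10:13] match '[1]', group 1 = '1'; at [15:19] match '[og]', group 1 = 'og'; at [21:27] match '[24o0]', group 1 = '24o0'.
With a single group, `findall` returns only what that group captured — 4 items.

['abd', '1', 'og', '24o0']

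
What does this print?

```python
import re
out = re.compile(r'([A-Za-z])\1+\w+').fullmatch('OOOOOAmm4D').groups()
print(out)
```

('O',)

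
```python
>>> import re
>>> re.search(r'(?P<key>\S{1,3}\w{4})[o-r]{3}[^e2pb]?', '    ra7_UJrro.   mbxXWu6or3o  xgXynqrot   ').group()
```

'ra7_UJrro.'

This matches 1 to 3 of a non-whitespace character, then exactly 4 of a word character (captured as 'key'); then exactly 3 of a character in [o-r], then optionally any character except [e2pb].
The match spans [4:14] → 'ra7_UJrro.'.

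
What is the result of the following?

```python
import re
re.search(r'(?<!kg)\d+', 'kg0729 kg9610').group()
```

'729'

`(?!…)`/`(?<!…)` only lets a position through if the neighbouring text does NOT match; no characters are consumed.
The match spans [3:6] → '729'.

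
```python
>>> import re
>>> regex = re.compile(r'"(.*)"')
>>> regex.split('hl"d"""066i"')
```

['hl', 'd"""066i', '']

Matches to split on: at [2:12] → '"d"""066i"'.
Because the pattern has a capturing group, `split` also inserts each captured text between the pieces.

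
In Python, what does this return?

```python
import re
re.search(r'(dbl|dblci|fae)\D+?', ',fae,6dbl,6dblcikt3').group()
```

'fae,'

`re.search` tries every starting position until one works.
The match spans [1:5] → 'fae,'.
Captured: group 1 = 'fae'.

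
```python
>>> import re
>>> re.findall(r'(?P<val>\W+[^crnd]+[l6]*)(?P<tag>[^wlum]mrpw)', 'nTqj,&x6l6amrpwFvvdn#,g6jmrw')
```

[(',&x6l6', 'amrpw')]

This matches one or more of a non-word character, then one or more of any character except [crnd], then zero or more of one of [l6] (captured as 'val'); then any character except [wlum], then the literal 'mr', then the literal 'pw' (captured as 'tag').
Multiple groups make `findall` return tuples — one 2-tuple for the one match.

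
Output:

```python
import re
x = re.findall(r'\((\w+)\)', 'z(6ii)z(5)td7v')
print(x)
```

['6ii', '5']

Because there's exactly one group, `findall` drops the full match and keeps group 1 from each hit.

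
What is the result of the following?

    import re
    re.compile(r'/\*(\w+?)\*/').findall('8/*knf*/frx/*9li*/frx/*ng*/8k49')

['knf', '9li', 'ng']

Matches: at [1:8] match '/*knf*/', group 1 = 'knf'; at [11:18] match '/*9li*/', group 1 = '9li'; at [21:27] match '/*ng*/', group 1 = 'ng'.
`findall` collects group 1 from each match (3 total).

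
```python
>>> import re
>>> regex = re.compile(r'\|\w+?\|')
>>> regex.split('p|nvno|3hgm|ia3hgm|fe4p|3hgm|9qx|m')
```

Matches to split on: at [1:7] → '|nvno|'; at [11:19] → '|ia3hgm|'; at [23:29] → '|3hgm|'.
Splitting on the pattern gives 4 pieces.

['p', '3hgm', 'fe4p', '9qx|m']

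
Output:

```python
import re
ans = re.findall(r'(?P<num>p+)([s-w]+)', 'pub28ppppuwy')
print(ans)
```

[('p', 'u'), ('pppp', 'uw')]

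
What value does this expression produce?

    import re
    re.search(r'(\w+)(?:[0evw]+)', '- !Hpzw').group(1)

'Hpz'

The pattern matches one or more of a word character (captured); then one or more of one of [0evw] (non-capturing group).
`search` walks the string left to right and returns the first match it finds.
The match spans [3:7] → 'Hpzw'.
Captured: group 1 = 'Hpz'.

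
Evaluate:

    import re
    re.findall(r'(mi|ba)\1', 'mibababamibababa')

['ba', 'ba']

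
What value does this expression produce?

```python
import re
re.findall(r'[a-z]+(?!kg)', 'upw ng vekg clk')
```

Because the assertion is negative and zero-width, positions next to the forbidden text are skipped.
Scanning left to right: at [0:3] → 'upw'; at [4:6] → 'ng'; at [7:11] → 'vekg'; at [12:15] → 'clk'.
No capturing groups, so `findall` returns the 4 full match strings.

['upw', 'ng', 'vekg', 'clk']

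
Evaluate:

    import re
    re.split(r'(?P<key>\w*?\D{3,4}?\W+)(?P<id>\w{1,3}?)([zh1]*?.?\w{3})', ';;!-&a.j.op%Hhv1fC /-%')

The pattern matches zero or more of a word character (lazy), then 3 to 4 of a non-digit (lazy), then one or more of a non-word character (captured as 'key'); then 1 to 3 of a word character (lazy) (captured as 'id'); then zero or more of one of [zh1] (lazy), then optionally any character, then exactly 3 of a word character (captured).
Matches to split on: at [4:15] → '&a.j.op%Hhv'.
Because the pattern has a capturing group, `split` also inserts each captured text between the pieces.

[';;!-', '&a.j.', 'op', '%Hhv', '1fC /-%']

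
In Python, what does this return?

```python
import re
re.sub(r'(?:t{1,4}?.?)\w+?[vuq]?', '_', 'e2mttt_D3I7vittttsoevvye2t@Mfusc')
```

A `+?`/`*?`/`{m,n}?` starts at its minimum and grows only as far as needed for what follows to match.
`sub` substitutes '_' at each match site.

'e2m__D3I7vi__evvye2_fusc'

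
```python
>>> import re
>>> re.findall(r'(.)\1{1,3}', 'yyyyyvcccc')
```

['y', 'c']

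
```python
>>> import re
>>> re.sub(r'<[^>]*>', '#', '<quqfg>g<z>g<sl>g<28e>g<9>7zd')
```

Each match is replaced by '#'.

'#g#g#g#g#7zd'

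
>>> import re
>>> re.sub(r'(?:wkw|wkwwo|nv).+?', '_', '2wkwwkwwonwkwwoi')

Branches in `(...|...)` are attempted left-to-right; the first branch that allows the whole pattern to succeed is taken.
Every occurrence is swapped for '_'.

'2_kwwon_oi'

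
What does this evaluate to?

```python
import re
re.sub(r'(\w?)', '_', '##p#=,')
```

'_#_#__#_=_,_'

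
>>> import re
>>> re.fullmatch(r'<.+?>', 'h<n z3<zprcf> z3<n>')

For `fullmatch`, every character of the input must be accounted for by the pattern.
Here the pattern can't cover the whole string, so the call returns None.

None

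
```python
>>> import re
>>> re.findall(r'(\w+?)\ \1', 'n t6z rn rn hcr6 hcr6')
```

['rn', 'hcr6']

`\1` has to match the exact text group 1 already captured.
One capturing group, so `findall` returns just the captured substring from each match — 2 in all.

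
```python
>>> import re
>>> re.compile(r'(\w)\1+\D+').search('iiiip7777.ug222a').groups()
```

('i',)

`\1` is not a pattern — it's the concrete string captured by group 1, re-applied verbatim.
Unlike `match`, `search` isn't anchored — it looks for the pattern anywhere in the string.
The match spans [0:5] → 'iiiip'.
Captured: group 1 = 'i'.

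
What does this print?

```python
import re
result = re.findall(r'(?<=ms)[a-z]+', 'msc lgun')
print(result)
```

['c']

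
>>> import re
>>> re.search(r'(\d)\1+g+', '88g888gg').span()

(0, 3)

A backreference is literal: `\1` must see the identical characters the first group matched.
`search` walks the string left to right and returns the first match it finds.
The match spans [0:3] → '88g'.
Captured: group 1 = '8'.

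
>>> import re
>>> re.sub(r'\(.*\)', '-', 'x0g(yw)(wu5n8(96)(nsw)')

'x0g-'

Matches: at [3:22] → '(yw)(wu5n8(96)(nsw)'.
Every occurrence is swapped for '-'.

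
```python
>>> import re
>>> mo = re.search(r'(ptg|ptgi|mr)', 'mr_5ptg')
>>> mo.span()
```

Unlike `match`, `search` isn't anchored — it looks for the pattern anywhere in the string.
The match spans [0:2] → 'mr'.
Captured: group 1 = 'mr'.

(0, 2)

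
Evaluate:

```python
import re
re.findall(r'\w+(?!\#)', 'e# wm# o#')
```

['w']

A negative assertion filters positions out without eating any characters.
Matches: at [3:4] → 'w'.
`findall` yields the raw match text (1 of them) because the pattern has no groups.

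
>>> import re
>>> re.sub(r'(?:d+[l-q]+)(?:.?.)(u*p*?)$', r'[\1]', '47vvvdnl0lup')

The pattern matches one or more of a literal 'd', then one or more of a character in [l-q] (non-capturing group); then optionally any character, then any character (non-capturing group); then zero or more of the literal 'u', then zero or more of the literal 'p' (lazy) (captured); then anchored at the end.
Matches: at [5:12] → 'dnl0lup'.
`\1` in the replacement pulls in group 1's text for each match.

'47vvv[up]'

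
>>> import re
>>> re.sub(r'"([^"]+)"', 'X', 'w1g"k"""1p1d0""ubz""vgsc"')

`sub` substitutes 'X' at each match site.

'w1gX"XXX'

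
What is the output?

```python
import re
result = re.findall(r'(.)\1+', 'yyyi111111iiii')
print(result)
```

`\1` is not a pattern — it's the concrete string captured by group 1, re-applied verbatim.
Because there's exactly one group, `findall` drops the full match and keeps group 1 from each hit.

['y', '1', 'i']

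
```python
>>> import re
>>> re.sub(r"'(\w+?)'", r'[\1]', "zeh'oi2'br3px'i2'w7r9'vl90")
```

"zeh[oi2]br3px[i2]w7r9'vl90"

Matches: at [3:8] → "'oi2'"; at [13:17] → "'i2'".
The replacement refers to a captured group, so each match is rewritten using its own captured text.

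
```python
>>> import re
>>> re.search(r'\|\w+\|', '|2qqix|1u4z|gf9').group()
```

'|2qqix|'

`re.search` tries every starting position until one works.
The match spans [0:7] → '|2qqix|'.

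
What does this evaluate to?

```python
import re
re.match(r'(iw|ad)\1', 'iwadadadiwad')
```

None

After group 1 captures some text, `\1` only succeeds where that same text appears again.
With `match`, the pattern is implicitly anchored at the beginning.
Here the pattern fails at index 0, so the call returns None.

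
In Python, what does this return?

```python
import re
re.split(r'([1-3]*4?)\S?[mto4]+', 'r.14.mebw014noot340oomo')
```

['r.', '14', 'ebw0', '14', '', '34', '']

The pattern matches zero or more of a character in [1-3], then optionally the literal '4' (captured); then optionally a non-whitespace character, then one or more of one of [mto4].
Matches to split on: at [2:6] → '14.m'; at [10:16] → '14noot'; at [16:23] → '340oomo'.
The group in the pattern means `split` returns the separators' captures alongside the pieces.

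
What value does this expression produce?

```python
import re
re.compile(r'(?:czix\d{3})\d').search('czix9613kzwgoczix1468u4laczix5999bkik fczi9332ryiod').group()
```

'czix9613'

The match spans [0:8] → 'czix9613'.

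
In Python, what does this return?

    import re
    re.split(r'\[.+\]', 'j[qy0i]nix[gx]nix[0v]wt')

Matches to split on: at [1:21] → '[qy0i]nix[gx]nix[0v]'.
The string is cut at each match, leaving 2 pieces.

['j', 'wt']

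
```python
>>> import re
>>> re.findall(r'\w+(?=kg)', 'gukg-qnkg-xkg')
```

['gu', 'qn', 'x']

The lookaround is zero-width — it requires the adjacent text to match without consuming it, so the asserted text isn't part of the match.
Matches: at [0:2] → 'gu'; at [5:7] → 'qn'; at [10:11] → 'x'.
`findall` yields the raw match text (3 of them) because the pattern has no groups.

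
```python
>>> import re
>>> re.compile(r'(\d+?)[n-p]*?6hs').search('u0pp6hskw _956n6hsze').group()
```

'0pp6hs'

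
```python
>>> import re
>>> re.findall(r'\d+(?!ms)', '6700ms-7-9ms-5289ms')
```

['670', '7', '528']

A negative assertion filters positions out without eating any characters.
Matches: at [0:3] → '670'; at [7:8] → '7'; at [13:16] → '528'.
`findall` yields the raw match text (3 of them) because the pattern has no groups.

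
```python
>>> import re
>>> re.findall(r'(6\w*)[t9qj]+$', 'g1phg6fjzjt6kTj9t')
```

This matches the literal '6', then zero or more of a word character (captured); then one or more of one of [t9qj]; then anchored at the end.
With a single group, `findall` returns only what that group captured — 1 item.

['6fjzjt6kTj9']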